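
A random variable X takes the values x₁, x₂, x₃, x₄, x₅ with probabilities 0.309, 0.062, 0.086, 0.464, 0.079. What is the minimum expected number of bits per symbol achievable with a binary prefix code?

Repeatedly combine the two least-probable nodes; the expected code length is the sum of the merged weights.
merge 31/500 + 79/1000 → 141/1000
merge 43/500 + 141/1000 → 227/1000
merge 227/1000 + 309/1000 → 67/125
merge 58/125 + 67/125 → 1
L = 141/1000 + 227/1000 + 67/125 + 1 = 238/125 = 1.904 bits/symbol.

1.904 bits/symbol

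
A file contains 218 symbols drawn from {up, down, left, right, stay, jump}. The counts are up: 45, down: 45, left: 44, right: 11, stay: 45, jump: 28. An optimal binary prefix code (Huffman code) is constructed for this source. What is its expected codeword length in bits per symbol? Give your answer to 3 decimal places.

2.560 bits/symbol

Probabilities are the counts divided by 218.
Repeatedly combine the two least-probable nodes; the expected code length is the sum of the merged weights.
merge 11/218 + 14/109 → 39/218
merge 39/218 + 22/109 → 83/218
merge 45/218 + 45/218 → 45/109
merge 45/218 + 83/218 → 64/109
merge 45/109 + 64/109 → 1
L = 39/218 + 83/218 + 45/109 + 64/109 + 1 = 279/109 ≈ 2.560 bits/symbol.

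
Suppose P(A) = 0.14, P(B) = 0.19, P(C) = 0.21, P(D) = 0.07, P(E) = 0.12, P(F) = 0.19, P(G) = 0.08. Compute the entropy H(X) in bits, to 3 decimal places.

H = −Σ pᵢ log₂ pᵢ.
−0.14·log₂(0.14) = 0.3971
−0.19·log₂(0.19) = 0.4552
−0.21·log₂(0.21) = 0.4728
−0.07·log₂(0.07) = 0.2686
−0.12·log₂(0.12) = 0.3671
−0.19·log₂(0.19) = 0.4552
−0.08·log₂(0.08) = 0.2915
Sum ≈ 2.7075 → 2.708 bits.

2.708 bits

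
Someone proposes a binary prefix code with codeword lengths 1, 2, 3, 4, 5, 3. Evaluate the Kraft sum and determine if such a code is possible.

1.09375; no

With common denominator 2^5 = 32: Σ 2^(−ℓᵢ) = 16/32 + 8/32 + 4/32 + 2/32 + 1/32 + 4/32 = 35/32 = 1.09375.
Kraft's inequality requires Σ ≤ 1; here Σ = 1.09375 > 1, so no such prefix code exists.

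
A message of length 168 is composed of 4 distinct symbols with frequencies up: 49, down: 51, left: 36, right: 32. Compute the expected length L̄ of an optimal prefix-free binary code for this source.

Probabilities are the counts divided by 168.
Repeatedly combine the two least-probable nodes; the expected code length is the sum of the merged weights.
merge 4/21 + 3/14 → 17/42
merge 7/24 + 17/56 → 25/42
merge 17/42 + 25/42 → 1
L = 17/42 + 25/42 + 1 = 2 bits/symbol.

2 bits/symbol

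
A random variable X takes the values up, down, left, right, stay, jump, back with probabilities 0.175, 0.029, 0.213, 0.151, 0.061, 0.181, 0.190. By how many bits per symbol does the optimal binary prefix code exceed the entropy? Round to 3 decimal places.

Entropy H = −Σ p log₂ p ≈ 2.6229 bits.
Huffman merges: 29/1000+61/1000→9/100; 9/100+151/1000→241/1000; 7/40+181/1000→89/250; 19/100+213/1000→403/1000; 241/1000+89/250→597/1000; 403/1000+597/1000→1. L = 2687/1000 ≈ 2.6870.
L − H = 2.6870 − 2.6229 = 0.064 bits.

0.064 bits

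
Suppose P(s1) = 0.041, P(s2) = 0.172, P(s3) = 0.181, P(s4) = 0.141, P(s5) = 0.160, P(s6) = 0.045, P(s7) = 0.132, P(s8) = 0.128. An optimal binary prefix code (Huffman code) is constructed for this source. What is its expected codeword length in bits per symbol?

2.905 bits/symbol

Repeatedly combine the two least-probable nodes; the expected code length is the sum of the merged weights.
merge 41/1000 + 9/200 → 43/500
merge 43/500 + 16/125 → 107/500
merge 33/250 + 141/1000 → 273/1000
merge 4/25 + 43/250 → 83/250
merge 181/1000 + 107/500 → 79/200
merge 273/1000 + 83/250 → 121/200
merge 79/200 + 121/200 → 1
L = 43/500 + 107/500 + 273/1000 + 83/250 + 79/200 + 121/200 + 1 = 581/200 = 2.905 bits/symbol.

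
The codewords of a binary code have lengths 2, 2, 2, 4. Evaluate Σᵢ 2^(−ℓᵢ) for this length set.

0.8125

With common denominator 2^4 = 16: Σ 2^(−ℓᵢ) = 4/16 + 4/16 + 4/16 + 1/16 = 13/16 = 0.8125.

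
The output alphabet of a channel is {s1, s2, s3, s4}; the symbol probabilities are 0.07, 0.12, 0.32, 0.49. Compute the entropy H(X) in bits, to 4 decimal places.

1.6659 bits

H = −Σ pᵢ log₂ pᵢ.
−0.07·log₂(0.07) = 0.2686
−0.12·log₂(0.12) = 0.3671
−0.32·log₂(0.32) = 0.5260
−0.49·log₂(0.49) = 0.5043
Sum ≈ 1.6659 → 1.6659 bits.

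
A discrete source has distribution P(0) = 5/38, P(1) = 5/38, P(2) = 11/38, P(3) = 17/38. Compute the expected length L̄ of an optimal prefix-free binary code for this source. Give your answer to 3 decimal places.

1.816 bits/symbol

Repeatedly combine the two least-probable nodes; the expected code length is the sum of the merged weights.
merge 5/38 + 5/38 → 5/19
merge 5/19 + 11/38 → 21/38
merge 17/38 + 21/38 → 1
L = 5/19 + 21/38 + 1 = 69/38 ≈ 1.816 bits/symbol.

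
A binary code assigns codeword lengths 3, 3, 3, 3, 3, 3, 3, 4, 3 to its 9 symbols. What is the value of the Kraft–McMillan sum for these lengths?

With common denominator 2^4 = 16: Σ 2^(−ℓᵢ) = 2/16 + 2/16 + 2/16 + 2/16 + 2/16 + 2/16 + 2/16 + 1/16 + 2/16 = 17/16 = 1.0625.

1.0625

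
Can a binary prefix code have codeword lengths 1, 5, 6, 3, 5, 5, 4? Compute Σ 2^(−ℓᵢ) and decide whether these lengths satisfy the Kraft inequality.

With common denominator 2^6 = 64: Σ 2^(−ℓᵢ) = 32/64 + 2/64 + 1/64 + 8/64 + 2/64 + 2/64 + 4/64 = 51/64 = 0.796875.
Kraft's inequality requires Σ ≤ 1; here Σ = 0.796875 ≤ 1, so such a prefix code exists.

0.796875; yes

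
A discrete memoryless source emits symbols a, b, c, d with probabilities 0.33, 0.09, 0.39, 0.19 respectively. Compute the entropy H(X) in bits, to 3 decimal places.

H = −Σ pᵢ log₂ pᵢ.
−0.33·log₂(0.33) = 0.5278
−0.09·log₂(0.09) = 0.3127
−0.39·log₂(0.39) = 0.5298
−0.19·log₂(0.19) = 0.4552
Sum ≈ 1.8255 → 1.825 bits.

1.825 bits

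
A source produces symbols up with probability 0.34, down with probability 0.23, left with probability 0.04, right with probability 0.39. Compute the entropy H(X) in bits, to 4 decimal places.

1.7324 bits

H = −Σ pᵢ log₂ pᵢ.
−0.34·log₂(0.34) = 0.5292
−0.23·log₂(0.23) = 0.4877
−0.04·log₂(0.04) = 0.1858
−0.39·log₂(0.39) = 0.5298
Sum ≈ 1.7324 → 1.7324 bits.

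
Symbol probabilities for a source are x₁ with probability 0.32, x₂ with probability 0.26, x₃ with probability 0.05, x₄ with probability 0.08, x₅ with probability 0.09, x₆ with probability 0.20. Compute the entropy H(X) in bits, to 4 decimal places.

H = −Σ pᵢ log₂ pᵢ.
−0.32·log₂(0.32) = 0.5260
−0.26·log₂(0.26) = 0.5053
−0.05·log₂(0.05) = 0.2161
−0.08·log₂(0.08) = 0.2915
−0.09·log₂(0.09) = 0.3127
−0.20·log₂(0.20) = 0.4644
Sum ≈ 2.3160 → 2.3160 bits.

2.3160 bits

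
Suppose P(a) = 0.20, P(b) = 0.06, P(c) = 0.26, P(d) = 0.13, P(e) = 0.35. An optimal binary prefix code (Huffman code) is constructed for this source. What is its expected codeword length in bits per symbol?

2.19 bits/symbol

Repeatedly combine the two least-probable nodes; the expected code length is the sum of the merged weights.
merge 3/50 + 13/100 → 19/100
merge 19/100 + 1/5 → 39/100
merge 13/50 + 7/20 → 61/100
merge 39/100 + 61/100 → 1
L = 19/100 + 39/100 + 61/100 + 1 = 219/100 = 2.19 bits/symbol.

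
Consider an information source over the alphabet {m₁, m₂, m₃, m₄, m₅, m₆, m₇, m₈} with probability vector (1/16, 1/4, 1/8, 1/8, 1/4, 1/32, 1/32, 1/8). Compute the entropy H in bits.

2.6875 bits

Each probability is a power of 1/2, so log₂(1/p) is an integer.
H = Σ p·log₂(1/p) = 1/16·4 + 1/4·2 + 1/8·3 + 1/8·3 + 1/4·2 + 1/32·5 + 1/32·5 + 1/8·3 = 2.6875 bits.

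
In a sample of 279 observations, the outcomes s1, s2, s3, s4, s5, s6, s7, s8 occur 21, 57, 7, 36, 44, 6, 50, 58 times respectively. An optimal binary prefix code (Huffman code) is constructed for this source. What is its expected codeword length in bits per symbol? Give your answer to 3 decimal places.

2.756 bits/symbol

Probabilities are the counts divided by 279.
Repeatedly combine the two least-probable nodes; the expected code length is the sum of the merged weights.
merge 2/93 + 7/279 → 13/279
merge 13/279 + 7/93 → 34/279
merge 34/279 + 4/31 → 70/279
merge 44/279 + 50/279 → 94/279
merge 19/93 + 58/279 → 115/279
merge 70/279 + 94/279 → 164/279
merge 115/279 + 164/279 → 1
L = 13/279 + 34/279 + 70/279 + 94/279 + 115/279 + 164/279 + 1 = 769/279 ≈ 2.756 bits/symbol.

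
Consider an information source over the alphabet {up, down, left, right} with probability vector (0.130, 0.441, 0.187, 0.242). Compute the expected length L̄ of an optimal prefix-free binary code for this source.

Repeatedly combine the two least-probable nodes; the expected code length is the sum of the merged weights.
merge 13/100 + 187/1000 → 317/1000
merge 121/500 + 317/1000 → 559/1000
merge 441/1000 + 559/1000 → 1
L = 317/1000 + 559/1000 + 1 = 469/250 = 1.876 bits/symbol.

1.876 bits/symbol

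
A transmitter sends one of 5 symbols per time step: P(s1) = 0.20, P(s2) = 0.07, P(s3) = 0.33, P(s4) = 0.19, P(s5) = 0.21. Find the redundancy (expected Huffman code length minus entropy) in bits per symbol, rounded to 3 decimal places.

0.071 bits

Entropy H = −Σ p log₂ p ≈ 2.1888 bits.
Huffman merges: 7/100+19/100→13/50; 1/5+21/100→41/100; 13/50+33/100→59/100; 41/100+59/100→1. L = 113/50 ≈ 2.2600.
L − H = 2.2600 − 2.1888 = 0.071 bits.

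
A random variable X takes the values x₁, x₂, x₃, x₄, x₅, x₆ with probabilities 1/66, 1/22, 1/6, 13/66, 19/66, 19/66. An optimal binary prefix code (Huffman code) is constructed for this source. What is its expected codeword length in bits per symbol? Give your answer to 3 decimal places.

Repeatedly combine the two least-probable nodes; the expected code length is the sum of the merged weights.
merge 1/66 + 1/22 → 2/33
merge 2/33 + 1/6 → 5/22
merge 13/66 + 5/22 → 14/33
merge 19/66 + 19/66 → 19/33
merge 14/33 + 19/33 → 1
L = 2/33 + 5/22 + 14/33 + 19/33 + 1 = 151/66 ≈ 2.288 bits/symbol.

2.288 bits/symbol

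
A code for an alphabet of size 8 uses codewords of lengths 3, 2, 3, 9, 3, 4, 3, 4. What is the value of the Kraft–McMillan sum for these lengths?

0.876953125

With common denominator 2^9 = 512: Σ 2^(−ℓᵢ) = 64/512 + 128/512 + 64/512 + 1/512 + 64/512 + 32/512 + 64/512 + 32/512 = 449/512 = 0.876953125.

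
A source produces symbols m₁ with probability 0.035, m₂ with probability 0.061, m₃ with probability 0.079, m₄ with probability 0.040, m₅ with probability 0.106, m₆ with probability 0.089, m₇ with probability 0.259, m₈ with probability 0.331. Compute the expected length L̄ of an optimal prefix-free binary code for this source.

Repeatedly combine the two least-probable nodes; the expected code length is the sum of the merged weights.
merge 7/200 + 1/25 → 3/40
merge 61/1000 + 3/40 → 17/125
merge 79/1000 + 89/1000 → 21/125
merge 53/500 + 17/125 → 121/500
merge 21/125 + 121/500 → 41/100
merge 259/1000 + 331/1000 → 59/100
merge 41/100 + 59/100 → 1
L = 3/40 + 17/125 + 21/125 + 121/500 + 41/100 + 59/100 + 1 = 2621/1000 = 2.621 bits/symbol.

2.621 bits/symbol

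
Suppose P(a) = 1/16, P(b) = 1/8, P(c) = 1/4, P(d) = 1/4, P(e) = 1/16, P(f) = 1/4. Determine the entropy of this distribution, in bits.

2.375 bits

Each probability is a power of 1/2, so log₂(1/p) is an integer.
H = Σ p·log₂(1/p) = 1/16·4 + 1/8·3 + 1/4·2 + 1/4·2 + 1/16·4 + 1/4·2 = 2.375 bits.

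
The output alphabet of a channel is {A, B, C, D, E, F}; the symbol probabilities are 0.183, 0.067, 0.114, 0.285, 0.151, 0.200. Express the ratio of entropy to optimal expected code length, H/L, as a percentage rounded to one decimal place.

97.9%

Entropy H = −Σ p log₂ p ≈ 2.4591 bits.
Huffman merges: 67/1000+57/500→181/1000; 151/1000+181/1000→83/250; 183/1000+1/5→383/1000; 57/200+83/250→617/1000; 383/1000+617/1000→1. L = 2513/1000 ≈ 2.5130.
Efficiency = H/L = 2.4591/2.5130 = 97.9%.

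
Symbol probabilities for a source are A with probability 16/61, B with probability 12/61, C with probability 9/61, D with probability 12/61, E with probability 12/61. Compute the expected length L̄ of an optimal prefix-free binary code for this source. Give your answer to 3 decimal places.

Repeatedly combine the two least-probable nodes; the expected code length is the sum of the merged weights.
merge 9/61 + 12/61 → 21/61
merge 12/61 + 12/61 → 24/61
merge 16/61 + 21/61 → 37/61
merge 24/61 + 37/61 → 1
L = 21/61 + 24/61 + 37/61 + 1 = 143/61 ≈ 2.344 bits/symbol.

2.344 bits/symbol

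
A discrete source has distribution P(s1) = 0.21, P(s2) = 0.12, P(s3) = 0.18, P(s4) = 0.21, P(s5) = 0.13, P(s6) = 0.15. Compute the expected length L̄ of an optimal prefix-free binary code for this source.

2.58 bits/symbol

Repeatedly combine the two least-probable nodes; the expected code length is the sum of the merged weights.
merge 3/25 + 13/100 → 1/4
merge 3/20 + 9/50 → 33/100
merge 21/100 + 21/100 → 21/50
merge 1/4 + 33/100 → 29/50
merge 21/50 + 29/50 → 1
L = 1/4 + 33/100 + 21/50 + 29/50 + 1 = 129/50 = 2.58 bits/symbol.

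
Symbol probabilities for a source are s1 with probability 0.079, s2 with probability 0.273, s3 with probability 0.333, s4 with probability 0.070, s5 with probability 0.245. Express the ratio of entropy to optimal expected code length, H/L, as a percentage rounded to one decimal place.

97.5%

Entropy H = −Σ p log₂ p ≈ 2.0946 bits.
Huffman merges: 7/100+79/1000→149/1000; 149/1000+49/200→197/500; 273/1000+333/1000→303/500; 197/500+303/500→1. L = 2149/1000 ≈ 2.1490.
Efficiency = H/L = 2.0946/2.1490 = 97.5%.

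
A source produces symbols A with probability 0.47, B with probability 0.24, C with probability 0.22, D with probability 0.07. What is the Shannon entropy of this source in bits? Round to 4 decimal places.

1.7552 bits

H = −Σ pᵢ log₂ pᵢ.
−0.47·log₂(0.47) = 0.5120
−0.24·log₂(0.24) = 0.4941
−0.22·log₂(0.22) = 0.4806
−0.07·log₂(0.07) = 0.2686
Sum ≈ 1.7552 → 1.7552 bits.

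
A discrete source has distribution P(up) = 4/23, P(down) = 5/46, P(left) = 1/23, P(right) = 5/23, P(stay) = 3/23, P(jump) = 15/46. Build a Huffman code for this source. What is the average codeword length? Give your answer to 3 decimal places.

Repeatedly combine the two least-probable nodes; the expected code length is the sum of the merged weights.
merge 1/23 + 5/46 → 7/46
merge 3/23 + 7/46 → 13/46
merge 4/23 + 5/23 → 9/23
merge 13/46 + 15/46 → 14/23
merge 9/23 + 14/23 → 1
L = 7/46 + 13/46 + 9/23 + 14/23 + 1 = 56/23 ≈ 2.435 bits/symbol.

2.435 bits/symbol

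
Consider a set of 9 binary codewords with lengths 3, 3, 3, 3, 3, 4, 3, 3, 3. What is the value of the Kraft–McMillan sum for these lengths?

1.0625

With common denominator 2^4 = 16: Σ 2^(−ℓᵢ) = 2/16 + 2/16 + 2/16 + 2/16 + 2/16 + 1/16 + 2/16 + 2/16 + 2/16 = 17/16 = 1.0625.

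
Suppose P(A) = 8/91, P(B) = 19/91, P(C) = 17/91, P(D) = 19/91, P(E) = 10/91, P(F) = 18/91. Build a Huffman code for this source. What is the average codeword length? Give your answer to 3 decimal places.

Repeatedly combine the two least-probable nodes; the expected code length is the sum of the merged weights.
merge 8/91 + 10/91 → 18/91
merge 17/91 + 18/91 → 5/13
merge 18/91 + 19/91 → 37/91
merge 19/91 + 5/13 → 54/91
merge 37/91 + 54/91 → 1
L = 18/91 + 5/13 + 37/91 + 54/91 + 1 = 235/91 ≈ 2.582 bits/symbol.

2.582 bits/symbol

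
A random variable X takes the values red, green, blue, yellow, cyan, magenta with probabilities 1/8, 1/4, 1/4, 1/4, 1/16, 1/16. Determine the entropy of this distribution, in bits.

Each probability is a power of 1/2, so log₂(1/p) is an integer.
H = Σ p·log₂(1/p) = 1/8·3 + 1/4·2 + 1/4·2 + 1/4·2 + 1/16·4 + 1/16·4 = 2.375 bits.

2.375 bits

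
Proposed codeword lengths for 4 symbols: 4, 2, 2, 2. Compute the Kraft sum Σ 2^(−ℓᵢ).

0.8125

With common denominator 2^4 = 16: Σ 2^(−ℓᵢ) = 1/16 + 4/16 + 4/16 + 4/16 = 13/16 = 0.8125.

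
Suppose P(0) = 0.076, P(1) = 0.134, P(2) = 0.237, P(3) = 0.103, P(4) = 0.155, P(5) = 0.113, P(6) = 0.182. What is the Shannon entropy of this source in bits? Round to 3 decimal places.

2.721 bits

H = −Σ pᵢ log₂ pᵢ.
−0.076·log₂(0.076) = 0.2826
−0.134·log₂(0.134) = 0.3886
−0.237·log₂(0.237) = 0.4923
−0.103·log₂(0.103) = 0.3378
−0.155·log₂(0.155) = 0.4169
−0.113·log₂(0.113) = 0.3555
−0.182·log₂(0.182) = 0.4474
Sum ≈ 2.7208 → 2.721 bits.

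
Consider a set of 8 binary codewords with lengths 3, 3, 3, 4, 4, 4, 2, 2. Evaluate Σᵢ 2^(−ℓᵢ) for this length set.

With common denominator 2^4 = 16: Σ 2^(−ℓᵢ) = 2/16 + 2/16 + 2/16 + 1/16 + 1/16 + 1/16 + 4/16 + 4/16 = 17/16 = 1.0625.

1.0625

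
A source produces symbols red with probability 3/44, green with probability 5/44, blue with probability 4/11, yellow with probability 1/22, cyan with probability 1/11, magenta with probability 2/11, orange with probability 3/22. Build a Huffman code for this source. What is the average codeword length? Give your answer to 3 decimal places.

Repeatedly combine the two least-probable nodes; the expected code length is the sum of the merged weights.
merge 1/22 + 3/44 → 5/44
merge 1/11 + 5/44 → 9/44
merge 5/44 + 3/22 → 1/4
merge 2/11 + 9/44 → 17/44
merge 1/4 + 4/11 → 27/44
merge 17/44 + 27/44 → 1
L = 5/44 + 9/44 + 1/4 + 17/44 + 27/44 + 1 = 113/44 ≈ 2.568 bits/symbol.

2.568 bits/symbol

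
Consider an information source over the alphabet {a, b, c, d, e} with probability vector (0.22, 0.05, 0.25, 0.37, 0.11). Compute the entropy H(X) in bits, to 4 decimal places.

H = −Σ pᵢ log₂ pᵢ.
−0.22·log₂(0.22) = 0.4806
−0.05·log₂(0.05) = 0.2161
−0.25·log₂(0.25) = 0.5000
−0.37·log₂(0.37) = 0.5307
−0.11·log₂(0.11) = 0.3503
Sum ≈ 2.0777 → 2.0777 bits.

2.0777 bits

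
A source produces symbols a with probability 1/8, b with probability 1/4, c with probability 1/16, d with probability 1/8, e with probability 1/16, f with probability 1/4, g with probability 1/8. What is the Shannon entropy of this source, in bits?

Each probability is a power of 1/2, so log₂(1/p) is an integer.
H = Σ p·log₂(1/p) = 1/8·3 + 1/4·2 + 1/16·4 + 1/8·3 + 1/16·4 + 1/4·2 + 1/8·3 = 2.625 bits.

2.625 bits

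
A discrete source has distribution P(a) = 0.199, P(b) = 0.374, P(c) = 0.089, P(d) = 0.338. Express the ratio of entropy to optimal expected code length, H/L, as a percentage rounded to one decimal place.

95.8%

Entropy H = −Σ p log₂ p ≈ 1.8337 bits.
Huffman merges: 89/1000+199/1000→36/125; 36/125+169/500→313/500; 187/500+313/500→1. L = 957/500 ≈ 1.9140.
Efficiency = H/L = 1.8337/1.9140 = 95.8%.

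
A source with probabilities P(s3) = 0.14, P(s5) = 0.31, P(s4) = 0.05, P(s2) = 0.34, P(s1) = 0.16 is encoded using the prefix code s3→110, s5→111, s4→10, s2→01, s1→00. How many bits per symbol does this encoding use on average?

2.45 bits/symbol

L̄ = Σ pᵢ·ℓᵢ = 0.14·3 + 0.31·3 + 0.05·2 + 0.34·2 + 0.16·2 = 2.45 bits/symbol.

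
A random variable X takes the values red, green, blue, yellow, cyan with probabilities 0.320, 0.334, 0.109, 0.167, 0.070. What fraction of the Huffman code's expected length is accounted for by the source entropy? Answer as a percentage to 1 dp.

96.5%

Entropy H = −Σ p log₂ p ≈ 2.1027 bits.
Huffman merges: 7/100+109/1000→179/1000; 167/1000+179/1000→173/500; 8/25+167/500→327/500; 173/500+327/500→1. L = 2179/1000 ≈ 2.1790.
Efficiency = H/L = 2.1027/2.1790 = 96.5%.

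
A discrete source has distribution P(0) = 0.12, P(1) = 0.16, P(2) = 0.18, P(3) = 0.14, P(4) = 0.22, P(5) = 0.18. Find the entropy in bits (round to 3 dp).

H = −Σ pᵢ log₂ pᵢ.
−0.12·log₂(0.12) = 0.3671
−0.16·log₂(0.16) = 0.4230
−0.18·log₂(0.18) = 0.4453
−0.14·log₂(0.14) = 0.3971
−0.22·log₂(0.22) = 0.4806
−0.18·log₂(0.18) = 0.4453
Sum ≈ 2.5584 → 2.558 bits.

2.558 bits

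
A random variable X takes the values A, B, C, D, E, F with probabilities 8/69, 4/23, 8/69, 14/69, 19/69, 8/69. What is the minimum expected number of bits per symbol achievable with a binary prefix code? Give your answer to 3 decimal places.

Repeatedly combine the two least-probable nodes; the expected code length is the sum of the merged weights.
merge 8/69 + 8/69 → 16/69
merge 8/69 + 4/23 → 20/69
merge 14/69 + 16/69 → 10/23
merge 19/69 + 20/69 → 13/23
merge 10/23 + 13/23 → 1
L = 16/69 + 20/69 + 10/23 + 13/23 + 1 = 58/23 ≈ 2.522 bits/symbol.

2.522 bits/symbol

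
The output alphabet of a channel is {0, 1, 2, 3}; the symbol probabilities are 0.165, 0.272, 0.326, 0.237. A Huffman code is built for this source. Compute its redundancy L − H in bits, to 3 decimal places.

Entropy H = −Σ p log₂ p ≈ 1.9592 bits.
Huffman merges: 33/200+237/1000→201/500; 34/125+163/500→299/500; 201/500+299/500→1. L = 2 ≈ 2.0000.
L − H = 2.0000 − 1.9592 = 0.041 bits.

0.041 bits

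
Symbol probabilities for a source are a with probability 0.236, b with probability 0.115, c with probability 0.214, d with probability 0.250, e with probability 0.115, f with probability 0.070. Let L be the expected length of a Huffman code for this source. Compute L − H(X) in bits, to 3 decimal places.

Entropy H = −Σ p log₂ p ≈ 2.4538 bits.
Huffman merges: 7/100+23/200→37/200; 23/200+37/200→3/10; 107/500+59/250→9/20; 1/4+3/10→11/20; 9/20+11/20→1. L = 497/200 ≈ 2.4850.
L − H = 2.4850 − 2.4538 = 0.031 bits.

0.031 bits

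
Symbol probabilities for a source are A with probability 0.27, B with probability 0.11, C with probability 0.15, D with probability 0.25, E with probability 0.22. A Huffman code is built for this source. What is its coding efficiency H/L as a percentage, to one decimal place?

Entropy H = −Σ p log₂ p ≈ 2.2514 bits.
Huffman merges: 11/100+3/20→13/50; 11/50+1/4→47/100; 13/50+27/100→53/100; 47/100+53/100→1. L = 113/50 ≈ 2.2600.
Efficiency = H/L = 2.2514/2.2600 = 99.6%.

99.6%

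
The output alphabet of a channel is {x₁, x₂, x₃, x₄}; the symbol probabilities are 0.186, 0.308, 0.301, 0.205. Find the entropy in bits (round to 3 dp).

1.965 bits

H = −Σ pᵢ log₂ pᵢ.
−0.186·log₂(0.186) = 0.4514
−0.308·log₂(0.308) = 0.5233
−0.301·log₂(0.301) = 0.5214
−0.205·log₂(0.205) = 0.4687
Sum ≈ 1.9647 → 1.965 bits.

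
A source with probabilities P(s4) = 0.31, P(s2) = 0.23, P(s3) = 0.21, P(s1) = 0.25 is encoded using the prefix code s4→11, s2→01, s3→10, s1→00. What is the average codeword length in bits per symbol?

2 bits/symbol

L̄ = Σ pᵢ·ℓᵢ = 0.31·2 + 0.23·2 + 0.21·2 + 0.25·2 = 2 bits/symbol.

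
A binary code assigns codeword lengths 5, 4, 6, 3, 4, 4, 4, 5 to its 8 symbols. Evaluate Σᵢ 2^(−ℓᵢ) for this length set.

With common denominator 2^6 = 64: Σ 2^(−ℓᵢ) = 2/64 + 4/64 + 1/64 + 8/64 + 4/64 + 4/64 + 4/64 + 2/64 = 29/64 = 0.453125.

0.453125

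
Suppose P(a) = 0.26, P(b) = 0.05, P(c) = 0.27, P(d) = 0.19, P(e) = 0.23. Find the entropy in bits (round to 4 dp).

2.1743 bits

H = −Σ pᵢ log₂ pᵢ.
−0.26·log₂(0.26) = 0.5053
−0.05·log₂(0.05) = 0.2161
−0.27·log₂(0.27) = 0.5100
−0.19·log₂(0.19) = 0.4552
−0.23·log₂(0.23) = 0.4877
Sum ≈ 2.1743 → 2.1743 bits.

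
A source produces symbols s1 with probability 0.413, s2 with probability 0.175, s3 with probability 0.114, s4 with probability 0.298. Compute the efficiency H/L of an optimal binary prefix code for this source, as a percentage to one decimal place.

Entropy H = −Σ p log₂ p ≈ 1.8446 bits.
Huffman merges: 57/500+7/40→289/1000; 289/1000+149/500→587/1000; 413/1000+587/1000→1. L = 469/250 ≈ 1.8760.
Efficiency = H/L = 1.8446/1.8760 = 98.3%.

98.3%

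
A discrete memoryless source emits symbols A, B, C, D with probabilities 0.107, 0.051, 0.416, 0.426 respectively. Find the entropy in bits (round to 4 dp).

1.6148 bits

H = −Σ pᵢ log₂ pᵢ.
−0.107·log₂(0.107) = 0.3450
−0.051·log₂(0.051) = 0.2190
−0.416·log₂(0.416) = 0.5264
−0.426·log₂(0.426) = 0.5244
Sum ≈ 1.6148 → 1.6148 bits.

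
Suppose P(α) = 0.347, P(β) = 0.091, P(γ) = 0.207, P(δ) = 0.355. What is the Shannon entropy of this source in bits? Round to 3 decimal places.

H = −Σ pᵢ log₂ pᵢ.
−0.347·log₂(0.347) = 0.5299
−0.091·log₂(0.091) = 0.3147
−0.207·log₂(0.207) = 0.4704
−0.355·log₂(0.355) = 0.5304
Sum ≈ 1.8453 → 1.845 bits.

1.845 bits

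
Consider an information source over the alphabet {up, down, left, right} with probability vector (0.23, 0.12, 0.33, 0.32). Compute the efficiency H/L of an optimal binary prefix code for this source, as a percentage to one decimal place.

95.4%

Entropy H = −Σ p log₂ p ≈ 1.9086 bits.
Huffman merges: 3/25+23/100→7/20; 8/25+33/100→13/20; 7/20+13/20→1. L = 2 ≈ 2.0000.
Efficiency = H/L = 1.9086/2.0000 = 95.4%.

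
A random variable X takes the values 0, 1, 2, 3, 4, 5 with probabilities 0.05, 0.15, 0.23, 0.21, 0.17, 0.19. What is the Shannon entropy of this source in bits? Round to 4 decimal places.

H = −Σ pᵢ log₂ pᵢ.
−0.05·log₂(0.05) = 0.2161
−0.15·log₂(0.15) = 0.4105
−0.23·log₂(0.23) = 0.4877
−0.21·log₂(0.21) = 0.4728
−0.17·log₂(0.17) = 0.4346
−0.19·log₂(0.19) = 0.4552
Sum ≈ 2.4769 → 2.4769 bits.

2.4769 bits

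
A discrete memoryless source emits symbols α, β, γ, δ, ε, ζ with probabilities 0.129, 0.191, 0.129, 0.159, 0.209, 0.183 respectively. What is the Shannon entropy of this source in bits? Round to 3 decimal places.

2.561 bits

H = −Σ pᵢ log₂ pᵢ.
−0.129·log₂(0.129) = 0.3811
−0.191·log₂(0.191) = 0.4562
−0.129·log₂(0.129) = 0.3811
−0.159·log₂(0.159) = 0.4218
−0.209·log₂(0.209) = 0.4720
−0.183·log₂(0.183) = 0.4484
Sum ≈ 2.5606 → 2.561 bits.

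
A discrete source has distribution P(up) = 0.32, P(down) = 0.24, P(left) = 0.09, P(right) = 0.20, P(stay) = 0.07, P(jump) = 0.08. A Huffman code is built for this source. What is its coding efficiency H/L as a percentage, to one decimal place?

98.6%

Entropy H = −Σ p log₂ p ≈ 2.3573 bits.
Huffman merges: 7/100+2/25→3/20; 9/100+3/20→6/25; 1/5+6/25→11/25; 6/25+8/25→14/25; 11/25+14/25→1. L = 239/100 ≈ 2.3900.
Efficiency = H/L = 2.3573/2.3900 = 98.6%.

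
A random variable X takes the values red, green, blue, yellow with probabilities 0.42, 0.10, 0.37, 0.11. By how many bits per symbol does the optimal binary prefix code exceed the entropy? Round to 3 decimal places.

0.051 bits

Entropy H = −Σ p log₂ p ≈ 1.7389 bits.
Huffman merges: 1/10+11/100→21/100; 21/100+37/100→29/50; 21/50+29/50→1. L = 179/100 ≈ 1.7900.
L − H = 1.7900 − 1.7389 = 0.051 bits.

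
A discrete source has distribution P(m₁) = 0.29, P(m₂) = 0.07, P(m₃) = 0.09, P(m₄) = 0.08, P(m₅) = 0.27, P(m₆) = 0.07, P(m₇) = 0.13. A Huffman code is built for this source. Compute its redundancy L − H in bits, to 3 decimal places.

0.028 bits

Entropy H = −Σ p log₂ p ≈ 2.5518 bits.
Huffman merges: 7/100+7/100→7/50; 2/25+9/100→17/100; 13/100+7/50→27/100; 17/100+27/100→11/25; 27/100+29/100→14/25; 11/25+14/25→1. L = 129/50 ≈ 2.5800.
L − H = 2.5800 − 2.5518 = 0.028 bits.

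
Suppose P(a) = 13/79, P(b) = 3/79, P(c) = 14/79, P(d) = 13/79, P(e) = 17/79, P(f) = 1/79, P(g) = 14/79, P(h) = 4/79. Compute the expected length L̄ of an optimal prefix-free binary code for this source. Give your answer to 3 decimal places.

Repeatedly combine the two least-probable nodes; the expected code length is the sum of the merged weights.
merge 1/79 + 3/79 → 4/79
merge 4/79 + 4/79 → 8/79
merge 8/79 + 13/79 → 21/79
merge 13/79 + 14/79 → 27/79
merge 14/79 + 17/79 → 31/79
merge 21/79 + 27/79 → 48/79
merge 31/79 + 48/79 → 1
L = 4/79 + 8/79 + 21/79 + 27/79 + 31/79 + 48/79 + 1 = 218/79 ≈ 2.759 bits/symbol.

2.759 bits/symbol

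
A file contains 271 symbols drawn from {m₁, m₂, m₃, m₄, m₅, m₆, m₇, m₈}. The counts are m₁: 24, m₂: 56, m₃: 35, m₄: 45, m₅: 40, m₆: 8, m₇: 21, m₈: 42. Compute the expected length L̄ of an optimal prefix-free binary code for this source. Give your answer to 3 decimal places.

Probabilities are the counts divided by 271.
Repeatedly combine the two least-probable nodes; the expected code length is the sum of the merged weights.
merge 8/271 + 21/271 → 29/271
merge 24/271 + 29/271 → 53/271
merge 35/271 + 40/271 → 75/271
merge 42/271 + 45/271 → 87/271
merge 53/271 + 56/271 → 109/271
merge 75/271 + 87/271 → 162/271
merge 109/271 + 162/271 → 1
L = 29/271 + 53/271 + 75/271 + 87/271 + 109/271 + 162/271 + 1 = 786/271 ≈ 2.900 bits/symbol.

2.900 bits/symbol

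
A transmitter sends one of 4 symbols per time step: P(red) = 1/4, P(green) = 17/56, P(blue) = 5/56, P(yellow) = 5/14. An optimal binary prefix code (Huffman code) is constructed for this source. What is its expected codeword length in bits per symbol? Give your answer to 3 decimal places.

Repeatedly combine the two least-probable nodes; the expected code length is the sum of the merged weights.
merge 5/56 + 1/4 → 19/56
merge 17/56 + 19/56 → 9/14
merge 5/14 + 9/14 → 1
L = 19/56 + 9/14 + 1 = 111/56 ≈ 1.982 bits/symbol.

1.982 bits/symbol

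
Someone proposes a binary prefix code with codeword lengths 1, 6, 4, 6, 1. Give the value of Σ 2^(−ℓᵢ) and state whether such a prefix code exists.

1.09375; no

With common denominator 2^6 = 64: Σ 2^(−ℓᵢ) = 32/64 + 1/64 + 4/64 + 1/64 + 32/64 = 70/64 = 1.09375.
Kraft's inequality requires Σ ≤ 1; here Σ = 1.09375 > 1, so no such prefix code exists.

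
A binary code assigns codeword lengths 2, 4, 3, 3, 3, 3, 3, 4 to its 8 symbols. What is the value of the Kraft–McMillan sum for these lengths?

1

With common denominator 2^4 = 16: Σ 2^(−ℓᵢ) = 4/16 + 1/16 + 2/16 + 2/16 + 2/16 + 2/16 + 2/16 + 1/16 = 16/16 = 1.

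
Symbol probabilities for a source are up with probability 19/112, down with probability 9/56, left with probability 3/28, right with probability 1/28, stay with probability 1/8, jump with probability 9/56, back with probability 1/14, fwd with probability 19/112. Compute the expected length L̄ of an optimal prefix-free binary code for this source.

2.9375 bits/symbol

Repeatedly combine the two least-probable nodes; the expected code length is the sum of the merged weights.
merge 1/28 + 1/14 → 3/28
merge 3/28 + 3/28 → 3/14
merge 1/8 + 9/56 → 2/7
merge 9/56 + 19/112 → 37/112
merge 19/112 + 3/14 → 43/112
merge 2/7 + 37/112 → 69/112
merge 43/112 + 69/112 → 1
L = 3/28 + 3/14 + 2/7 + 37/112 + 43/112 + 69/112 + 1 = 47/16 = 2.9375 bits/symbol.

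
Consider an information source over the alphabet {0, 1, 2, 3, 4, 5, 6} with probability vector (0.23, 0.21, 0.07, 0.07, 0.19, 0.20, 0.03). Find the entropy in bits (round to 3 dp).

2.569 bits

H = −Σ pᵢ log₂ pᵢ.
−0.23·log₂(0.23) = 0.4877
−0.21·log₂(0.21) = 0.4728
−0.07·log₂(0.07) = 0.2686
−0.07·log₂(0.07) = 0.2686
−0.19·log₂(0.19) = 0.4552
−0.20·log₂(0.20) = 0.4644
−0.03·log₂(0.03) = 0.1518
Sum ≈ 2.5690 → 2.569 bits.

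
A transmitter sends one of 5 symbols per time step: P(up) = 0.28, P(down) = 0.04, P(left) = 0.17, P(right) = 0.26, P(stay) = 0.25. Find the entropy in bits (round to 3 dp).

2.140 bits

H = −Σ pᵢ log₂ pᵢ.
−0.28·log₂(0.28) = 0.5142
−0.04·log₂(0.04) = 0.1858
−0.17·log₂(0.17) = 0.4346
−0.26·log₂(0.26) = 0.5053
−0.25·log₂(0.25) = 0.5000
Sum ≈ 2.1398 → 2.140 bits.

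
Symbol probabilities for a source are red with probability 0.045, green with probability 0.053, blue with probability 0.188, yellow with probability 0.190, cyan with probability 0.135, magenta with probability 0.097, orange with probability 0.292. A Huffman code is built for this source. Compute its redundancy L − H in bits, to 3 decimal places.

0.046 bits

Entropy H = −Σ p log₂ p ≈ 2.5695 bits.
Huffman merges: 9/200+53/1000→49/500; 97/1000+49/500→39/200; 27/200+47/250→323/1000; 19/100+39/200→77/200; 73/250+323/1000→123/200; 77/200+123/200→1. L = 327/125 ≈ 2.6160.
L − H = 2.6160 − 2.5695 = 0.046 bits.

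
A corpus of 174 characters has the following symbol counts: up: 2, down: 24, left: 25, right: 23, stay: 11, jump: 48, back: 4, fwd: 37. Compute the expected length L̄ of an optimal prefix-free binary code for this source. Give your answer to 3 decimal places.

2.644 bits/symbol

Probabilities are the counts divided by 174.
Repeatedly combine the two least-probable nodes; the expected code length is the sum of the merged weights.
merge 1/87 + 2/87 → 1/29
merge 1/29 + 11/174 → 17/174
merge 17/174 + 23/174 → 20/87
merge 4/29 + 25/174 → 49/174
merge 37/174 + 20/87 → 77/174
merge 8/29 + 49/174 → 97/174
merge 77/174 + 97/174 → 1
L = 1/29 + 17/174 + 20/87 + 49/174 + 77/174 + 97/174 + 1 = 230/87 ≈ 2.644 bits/symbol.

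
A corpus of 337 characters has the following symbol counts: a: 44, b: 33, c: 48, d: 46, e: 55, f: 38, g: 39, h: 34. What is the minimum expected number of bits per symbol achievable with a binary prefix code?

Probabilities are the counts divided by 337.
Repeatedly combine the two least-probable nodes; the expected code length is the sum of the merged weights.
merge 33/337 + 34/337 → 67/337
merge 38/337 + 39/337 → 77/337
merge 44/337 + 46/337 → 90/337
merge 48/337 + 55/337 → 103/337
merge 67/337 + 77/337 → 144/337
merge 90/337 + 103/337 → 193/337
merge 144/337 + 193/337 → 1
L = 67/337 + 77/337 + 90/337 + 103/337 + 144/337 + 193/337 + 1 = 3 bits/symbol.

3 bits/symbol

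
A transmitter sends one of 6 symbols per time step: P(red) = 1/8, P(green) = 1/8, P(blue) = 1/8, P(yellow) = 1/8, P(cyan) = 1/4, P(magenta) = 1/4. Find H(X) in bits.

2.5 bits

Each probability is a power of 1/2, so log₂(1/p) is an integer.
H = Σ p·log₂(1/p) = 1/8·3 + 1/8·3 + 1/8·3 + 1/8·3 + 1/4·2 + 1/4·2 = 2.5 bits.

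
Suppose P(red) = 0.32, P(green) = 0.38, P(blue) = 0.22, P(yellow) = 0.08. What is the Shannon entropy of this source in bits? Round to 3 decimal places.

H = −Σ pᵢ log₂ pᵢ.
−0.32·log₂(0.32) = 0.5260
−0.38·log₂(0.38) = 0.5305
−0.22·log₂(0.22) = 0.4806
−0.08·log₂(0.08) = 0.2915
Sum ≈ 1.8286 → 1.829 bits.

1.829 bits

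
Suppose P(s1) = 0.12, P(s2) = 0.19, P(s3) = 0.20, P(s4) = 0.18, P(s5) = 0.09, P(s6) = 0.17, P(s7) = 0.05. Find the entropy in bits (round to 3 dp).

H = −Σ pᵢ log₂ pᵢ.
−0.12·log₂(0.12) = 0.3671
−0.19·log₂(0.19) = 0.4552
−0.20·log₂(0.20) = 0.4644
−0.18·log₂(0.18) = 0.4453
−0.09·log₂(0.09) = 0.3127
−0.17·log₂(0.17) = 0.4346
−0.05·log₂(0.05) = 0.2161
Sum ≈ 2.6953 → 2.695 bits.

2.695 bits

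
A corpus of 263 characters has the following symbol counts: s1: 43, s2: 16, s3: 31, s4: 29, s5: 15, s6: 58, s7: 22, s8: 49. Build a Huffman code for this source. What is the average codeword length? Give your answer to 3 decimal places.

Probabilities are the counts divided by 263.
Repeatedly combine the two least-probable nodes; the expected code length is the sum of the merged weights.
merge 15/263 + 16/263 → 31/263
merge 22/263 + 29/263 → 51/263
merge 31/263 + 31/263 → 62/263
merge 43/263 + 49/263 → 92/263
merge 51/263 + 58/263 → 109/263
merge 62/263 + 92/263 → 154/263
merge 109/263 + 154/263 → 1
L = 31/263 + 51/263 + 62/263 + 92/263 + 109/263 + 154/263 + 1 = 762/263 ≈ 2.897 bits/symbol.

2.897 bits/symbol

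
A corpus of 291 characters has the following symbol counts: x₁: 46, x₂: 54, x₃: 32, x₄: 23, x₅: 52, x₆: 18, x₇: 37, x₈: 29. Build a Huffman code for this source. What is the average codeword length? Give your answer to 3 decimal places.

Probabilities are the counts divided by 291.
Repeatedly combine the two least-probable nodes; the expected code length is the sum of the merged weights.
merge 6/97 + 23/291 → 41/291
merge 29/291 + 32/291 → 61/291
merge 37/291 + 41/291 → 26/97
merge 46/291 + 52/291 → 98/291
merge 18/97 + 61/291 → 115/291
merge 26/97 + 98/291 → 176/291
merge 115/291 + 176/291 → 1
L = 41/291 + 61/291 + 26/97 + 98/291 + 115/291 + 176/291 + 1 = 860/291 ≈ 2.955 bits/symbol.

2.955 bits/symbol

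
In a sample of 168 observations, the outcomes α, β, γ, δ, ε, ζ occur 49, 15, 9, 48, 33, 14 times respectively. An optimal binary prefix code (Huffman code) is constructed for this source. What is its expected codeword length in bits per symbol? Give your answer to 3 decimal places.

Probabilities are the counts divided by 168.
Repeatedly combine the two least-probable nodes; the expected code length is the sum of the merged weights.
merge 3/56 + 1/12 → 23/168
merge 5/56 + 23/168 → 19/84
merge 11/56 + 19/84 → 71/168
merge 2/7 + 7/24 → 97/168
merge 71/168 + 97/168 → 1
L = 23/168 + 19/84 + 71/168 + 97/168 + 1 = 397/168 ≈ 2.363 bits/symbol.

2.363 bits/symbol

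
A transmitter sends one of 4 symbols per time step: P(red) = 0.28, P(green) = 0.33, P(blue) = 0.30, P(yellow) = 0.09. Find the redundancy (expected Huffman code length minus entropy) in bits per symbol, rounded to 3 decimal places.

Entropy H = −Σ p log₂ p ≈ 1.8758 bits.
Huffman merges: 9/100+7/25→37/100; 3/10+33/100→63/100; 37/100+63/100→1. L = 2 ≈ 2.0000.
L − H = 2.0000 − 1.8758 = 0.124 bits.

0.124 bits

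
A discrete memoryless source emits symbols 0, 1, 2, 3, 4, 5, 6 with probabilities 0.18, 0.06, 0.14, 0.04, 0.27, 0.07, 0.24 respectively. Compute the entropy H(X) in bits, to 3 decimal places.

2.544 bits

H = −Σ pᵢ log₂ pᵢ.
−0.18·log₂(0.18) = 0.4453
−0.06·log₂(0.06) = 0.2435
−0.14·log₂(0.14) = 0.3971
−0.04·log₂(0.04) = 0.1858
−0.27·log₂(0.27) = 0.5100
−0.07·log₂(0.07) = 0.2686
−0.24·log₂(0.24) = 0.4941
Sum ≈ 2.5444 → 2.544 bits.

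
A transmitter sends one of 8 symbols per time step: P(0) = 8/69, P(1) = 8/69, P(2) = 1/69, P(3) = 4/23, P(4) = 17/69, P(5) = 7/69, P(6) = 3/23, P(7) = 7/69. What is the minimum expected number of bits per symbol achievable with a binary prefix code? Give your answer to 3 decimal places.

2.870 bits/symbol

Repeatedly combine the two least-probable nodes; the expected code length is the sum of the merged weights.
merge 1/69 + 7/69 → 8/69
merge 7/69 + 8/69 → 5/23
merge 8/69 + 8/69 → 16/69
merge 3/23 + 4/23 → 7/23
merge 5/23 + 16/69 → 31/69
merge 17/69 + 7/23 → 38/69
merge 31/69 + 38/69 → 1
L = 8/69 + 5/23 + 16/69 + 7/23 + 31/69 + 38/69 + 1 = 66/23 ≈ 2.870 bits/symbol.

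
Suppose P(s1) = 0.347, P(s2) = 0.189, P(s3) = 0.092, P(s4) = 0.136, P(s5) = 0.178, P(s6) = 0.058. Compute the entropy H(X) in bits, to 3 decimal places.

2.374 bits

H = −Σ pᵢ log₂ pᵢ.
−0.347·log₂(0.347) = 0.5299
−0.189·log₂(0.189) = 0.4543
−0.092·log₂(0.092) = 0.3167
−0.136·log₂(0.136) = 0.3915
−0.178·log₂(0.178) = 0.4432
−0.058·log₂(0.058) = 0.2383
Sum ≈ 2.3738 → 2.374 bits.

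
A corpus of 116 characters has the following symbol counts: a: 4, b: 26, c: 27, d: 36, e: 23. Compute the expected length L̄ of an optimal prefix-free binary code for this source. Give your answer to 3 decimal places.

Probabilities are the counts divided by 116.
Repeatedly combine the two least-probable nodes; the expected code length is the sum of the merged weights.
merge 1/29 + 23/116 → 27/116
merge 13/58 + 27/116 → 53/116
merge 27/116 + 9/29 → 63/116
merge 53/116 + 63/116 → 1
L = 27/116 + 53/116 + 63/116 + 1 = 259/116 ≈ 2.233 bits/symbol.

2.233 bits/symbol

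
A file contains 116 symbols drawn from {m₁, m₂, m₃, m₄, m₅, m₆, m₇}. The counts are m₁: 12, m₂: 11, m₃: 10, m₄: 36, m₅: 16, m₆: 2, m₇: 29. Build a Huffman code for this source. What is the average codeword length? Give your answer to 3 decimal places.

2.543 bits/symbol

Probabilities are the counts divided by 116.
Repeatedly combine the two least-probable nodes; the expected code length is the sum of the merged weights.
merge 1/58 + 5/58 → 3/29
merge 11/116 + 3/29 → 23/116
merge 3/29 + 4/29 → 7/29
merge 23/116 + 7/29 → 51/116
merge 1/4 + 9/29 → 65/116
merge 51/116 + 65/116 → 1
L = 3/29 + 23/116 + 7/29 + 51/116 + 65/116 + 1 = 295/116 ≈ 2.543 bits/symbol.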